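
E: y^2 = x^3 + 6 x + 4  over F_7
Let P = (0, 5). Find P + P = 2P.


Doubling: s = (3 x1^2 + a) / (2 y1)
s = (3*0^2 + 6) / (2*5) mod 7 = 2
x3 = s^2 - 2 x1 mod 7 = 2^2 - 2*0 = 4
y3 = s (x1 - x3) - y1 mod 7 = 2 * (0 - 4) - 5 = 1

2P = (4, 1)


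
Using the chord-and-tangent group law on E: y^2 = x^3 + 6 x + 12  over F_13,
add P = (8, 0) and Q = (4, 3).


P != Q, so use the chord formula.
s = (y2 - y1) / (x2 - x1) = (3) / (9) mod 13 = 9
x3 = s^2 - x1 - x2 mod 13 = 9^2 - 8 - 4 = 4
y3 = s (x1 - x3) - y1 mod 13 = 9 * (8 - 4) - 0 = 10

P + Q = (4, 10)


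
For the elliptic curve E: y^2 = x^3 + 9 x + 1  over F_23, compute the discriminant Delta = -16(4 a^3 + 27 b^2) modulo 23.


4 a^3 + 27 b^2 = 4*9^3 + 27*1^2 = 2916 + 27 = 2943
Delta = -16 * (2943) = -47088
Delta mod 23 = 16

Delta = 16 (mod 23)


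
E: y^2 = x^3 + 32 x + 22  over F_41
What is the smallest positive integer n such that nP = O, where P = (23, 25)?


Compute successive multiples of P until we hit O:
  1P = (23, 25)
  2P = (5, 15)
  3P = (29, 40)
  4P = (26, 29)
  5P = (12, 17)
  6P = (15, 33)
  7P = (4, 38)
  8P = (39, 14)
  ... (continuing to 31P)
  31P = O

ord(P) = 31


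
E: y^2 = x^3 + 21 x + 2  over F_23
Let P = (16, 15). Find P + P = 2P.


Doubling: s = (3 x1^2 + a) / (2 y1)
s = (3*16^2 + 21) / (2*15) mod 23 = 1
x3 = s^2 - 2 x1 mod 23 = 1^2 - 2*16 = 15
y3 = s (x1 - x3) - y1 mod 23 = 1 * (16 - 15) - 15 = 9

2P = (15, 9)


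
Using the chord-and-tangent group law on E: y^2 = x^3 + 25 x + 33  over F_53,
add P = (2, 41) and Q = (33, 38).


P != Q, so use the chord formula.
s = (y2 - y1) / (x2 - x1) = (50) / (31) mod 53 = 17
x3 = s^2 - x1 - x2 mod 53 = 17^2 - 2 - 33 = 42
y3 = s (x1 - x3) - y1 mod 53 = 17 * (2 - 42) - 41 = 21

P + Q = (42, 21)


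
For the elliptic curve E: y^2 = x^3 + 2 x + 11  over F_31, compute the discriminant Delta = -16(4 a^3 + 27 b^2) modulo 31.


4 a^3 + 27 b^2 = 4*2^3 + 27*11^2 = 32 + 3267 = 3299
Delta = -16 * (3299) = -52784
Delta mod 31 = 9

Delta = 9 (mod 31)


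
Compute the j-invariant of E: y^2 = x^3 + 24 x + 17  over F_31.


Delta = -16(4 a^3 + 27 b^2) mod 31 = 24
-1728 * (4 a)^3 = -1728 * (4*24)^3 mod 31 = 30
j = 30 * 24^(-1) mod 31 = 9

j = 9 (mod 31)


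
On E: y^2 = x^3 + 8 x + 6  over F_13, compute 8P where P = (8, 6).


k = 8 = 1000_2 (binary, LSB first: 0001)
Double-and-add from P = (8, 6):
  bit 0 = 0: acc unchanged = O
  bit 1 = 0: acc unchanged = O
  bit 2 = 0: acc unchanged = O
  bit 3 = 1: acc = O + (6, 7) = (6, 7)

8P = (6, 7)


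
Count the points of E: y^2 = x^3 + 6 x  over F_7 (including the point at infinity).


For each x in F_7, count y with y^2 = x^3 + 6 x + 0 mod 7:
  x = 0: RHS = 0, y in [0]  -> 1 point(s)
  x = 1: RHS = 0, y in [0]  -> 1 point(s)
  x = 4: RHS = 4, y in [2, 5]  -> 2 point(s)
  x = 5: RHS = 1, y in [1, 6]  -> 2 point(s)
  x = 6: RHS = 0, y in [0]  -> 1 point(s)
Affine points: 7. Add the point at infinity: total = 8.

#E(F_7) = 8


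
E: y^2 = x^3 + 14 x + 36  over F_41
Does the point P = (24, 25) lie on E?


Check whether y^2 = x^3 + 14 x + 36 (mod 41) for (x, y) = (24, 25).
LHS: y^2 = 25^2 mod 41 = 10
RHS: x^3 + 14 x + 36 = 24^3 + 14*24 + 36 mod 41 = 10
LHS = RHS

Yes, on the curve


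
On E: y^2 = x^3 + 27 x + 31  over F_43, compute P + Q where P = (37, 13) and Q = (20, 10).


P != Q, so use the chord formula.
s = (y2 - y1) / (x2 - x1) = (40) / (26) mod 43 = 28
x3 = s^2 - x1 - x2 mod 43 = 28^2 - 37 - 20 = 39
y3 = s (x1 - x3) - y1 mod 43 = 28 * (37 - 39) - 13 = 17

P + Q = (39, 17)


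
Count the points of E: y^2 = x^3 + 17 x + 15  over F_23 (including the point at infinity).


For each x in F_23, count y with y^2 = x^3 + 17 x + 15 mod 23:
  x = 3: RHS = 1, y in [1, 22]  -> 2 point(s)
  x = 4: RHS = 9, y in [3, 20]  -> 2 point(s)
  x = 5: RHS = 18, y in [8, 15]  -> 2 point(s)
  x = 9: RHS = 0, y in [0]  -> 1 point(s)
  x = 10: RHS = 12, y in [9, 14]  -> 2 point(s)
  x = 13: RHS = 18, y in [8, 15]  -> 2 point(s)
  x = 16: RHS = 13, y in [6, 17]  -> 2 point(s)
  x = 18: RHS = 12, y in [9, 14]  -> 2 point(s)
  x = 20: RHS = 6, y in [11, 12]  -> 2 point(s)
Affine points: 17. Add the point at infinity: total = 18.

#E(F_23) = 18


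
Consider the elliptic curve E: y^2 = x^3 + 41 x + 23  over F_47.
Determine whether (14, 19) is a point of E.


Check whether y^2 = x^3 + 41 x + 23 (mod 47) for (x, y) = (14, 19).
LHS: y^2 = 19^2 mod 47 = 32
RHS: x^3 + 41 x + 23 = 14^3 + 41*14 + 23 mod 47 = 4
LHS != RHS

No, not on the curve


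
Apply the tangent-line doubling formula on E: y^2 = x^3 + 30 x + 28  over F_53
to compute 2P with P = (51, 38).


Doubling: s = (3 x1^2 + a) / (2 y1)
s = (3*51^2 + 30) / (2*38) mod 53 = 41
x3 = s^2 - 2 x1 mod 53 = 41^2 - 2*51 = 42
y3 = s (x1 - x3) - y1 mod 53 = 41 * (51 - 42) - 38 = 13

2P = (42, 13)


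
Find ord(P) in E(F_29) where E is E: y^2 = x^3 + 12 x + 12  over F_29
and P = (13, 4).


Compute successive multiples of P until we hit O:
  1P = (13, 4)
  2P = (19, 20)
  3P = (17, 24)
  4P = (24, 28)
  5P = (26, 23)
  6P = (28, 12)
  7P = (12, 12)
  8P = (10, 1)
  ... (continuing to 40P)
  40P = O

ord(P) = 40


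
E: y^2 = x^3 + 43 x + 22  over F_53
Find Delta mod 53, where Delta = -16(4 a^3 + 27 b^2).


4 a^3 + 27 b^2 = 4*43^3 + 27*22^2 = 318028 + 13068 = 331096
Delta = -16 * (331096) = -5297536
Delta mod 53 = 26

Delta = 26 (mod 53)


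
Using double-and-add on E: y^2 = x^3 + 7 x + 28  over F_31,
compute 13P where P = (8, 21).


k = 13 = 1101_2 (binary, LSB first: 1011)
Double-and-add from P = (8, 21):
  bit 0 = 1: acc = O + (8, 21) = (8, 21)
  bit 1 = 0: acc unchanged = (8, 21)
  bit 2 = 1: acc = (8, 21) + (14, 24) = (17, 21)
  bit 3 = 1: acc = (17, 21) + (19, 18) = (5, 23)

13P = (5, 23)


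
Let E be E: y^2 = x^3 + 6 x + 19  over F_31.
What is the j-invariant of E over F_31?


Delta = -16(4 a^3 + 27 b^2) mod 31 = 11
-1728 * (4 a)^3 = -1728 * (4*6)^3 mod 31 = 15
j = 15 * 11^(-1) mod 31 = 7

j = 7 (mod 31)


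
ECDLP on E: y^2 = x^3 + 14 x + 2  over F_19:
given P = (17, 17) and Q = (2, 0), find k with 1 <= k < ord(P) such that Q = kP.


Enumerate multiples of P until we hit Q = (2, 0):
  1P = (17, 17)
  2P = (13, 14)
  3P = (5, 11)
  4P = (2, 0)
Match found at i = 4.

k = 4


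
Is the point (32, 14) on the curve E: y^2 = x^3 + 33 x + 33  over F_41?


Check whether y^2 = x^3 + 33 x + 33 (mod 41) for (x, y) = (32, 14).
LHS: y^2 = 14^2 mod 41 = 32
RHS: x^3 + 33 x + 33 = 32^3 + 33*32 + 33 mod 41 = 32
LHS = RHS

Yes, on the curve


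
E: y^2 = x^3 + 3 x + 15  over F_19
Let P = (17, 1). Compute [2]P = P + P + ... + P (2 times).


k = 2 = 10_2 (binary, LSB first: 01)
Double-and-add from P = (17, 1):
  bit 0 = 0: acc unchanged = O
  bit 1 = 1: acc = O + (8, 0) = (8, 0)

2P = (8, 0)


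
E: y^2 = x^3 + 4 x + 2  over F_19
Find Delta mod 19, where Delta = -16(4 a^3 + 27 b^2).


4 a^3 + 27 b^2 = 4*4^3 + 27*2^2 = 256 + 108 = 364
Delta = -16 * (364) = -5824
Delta mod 19 = 9

Delta = 9 (mod 19)


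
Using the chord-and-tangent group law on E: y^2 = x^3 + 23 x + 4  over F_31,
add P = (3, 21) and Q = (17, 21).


P != Q, so use the chord formula.
s = (y2 - y1) / (x2 - x1) = (0) / (14) mod 31 = 0
x3 = s^2 - x1 - x2 mod 31 = 0^2 - 3 - 17 = 11
y3 = s (x1 - x3) - y1 mod 31 = 0 * (3 - 11) - 21 = 10

P + Q = (11, 10)


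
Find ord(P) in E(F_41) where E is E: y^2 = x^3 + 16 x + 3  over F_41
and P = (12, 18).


Compute successive multiples of P until we hit O:
  1P = (12, 18)
  2P = (19, 27)
  3P = (15, 25)
  4P = (24, 36)
  5P = (38, 25)
  6P = (16, 3)
  7P = (4, 34)
  8P = (29, 16)
  ... (continuing to 19P)
  19P = O

ord(P) = 19


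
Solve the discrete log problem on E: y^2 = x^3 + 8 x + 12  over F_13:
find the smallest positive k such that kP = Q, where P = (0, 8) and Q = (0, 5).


Enumerate multiples of P until we hit Q = (0, 5):
  1P = (0, 8)
  2P = (10, 0)
  3P = (0, 5)
Match found at i = 3.

k = 3


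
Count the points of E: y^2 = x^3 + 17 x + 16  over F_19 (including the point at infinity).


For each x in F_19, count y with y^2 = x^3 + 17 x + 16 mod 19:
  x = 0: RHS = 16, y in [4, 15]  -> 2 point(s)
  x = 2: RHS = 1, y in [1, 18]  -> 2 point(s)
  x = 5: RHS = 17, y in [6, 13]  -> 2 point(s)
  x = 6: RHS = 11, y in [7, 12]  -> 2 point(s)
  x = 9: RHS = 5, y in [9, 10]  -> 2 point(s)
  x = 15: RHS = 17, y in [6, 13]  -> 2 point(s)
  x = 18: RHS = 17, y in [6, 13]  -> 2 point(s)
Affine points: 14. Add the point at infinity: total = 15.

#E(F_19) = 15


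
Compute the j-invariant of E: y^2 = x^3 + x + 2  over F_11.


Delta = -16(4 a^3 + 27 b^2) mod 11 = 1
-1728 * (4 a)^3 = -1728 * (4*1)^3 mod 11 = 2
j = 2 * 1^(-1) mod 11 = 2

j = 2 (mod 11)


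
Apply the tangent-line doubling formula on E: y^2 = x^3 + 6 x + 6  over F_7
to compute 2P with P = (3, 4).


Doubling: s = (3 x1^2 + a) / (2 y1)
s = (3*3^2 + 6) / (2*4) mod 7 = 5
x3 = s^2 - 2 x1 mod 7 = 5^2 - 2*3 = 5
y3 = s (x1 - x3) - y1 mod 7 = 5 * (3 - 5) - 4 = 0

2P = (5, 0)


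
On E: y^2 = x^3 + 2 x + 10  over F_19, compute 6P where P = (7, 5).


k = 6 = 110_2 (binary, LSB first: 011)
Double-and-add from P = (7, 5):
  bit 0 = 0: acc unchanged = O
  bit 1 = 1: acc = O + (3, 9) = (3, 9)
  bit 2 = 1: acc = (3, 9) + (18, 8) = (4, 5)

6P = (4, 5)


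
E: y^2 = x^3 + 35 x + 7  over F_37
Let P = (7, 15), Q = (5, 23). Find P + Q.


P != Q, so use the chord formula.
s = (y2 - y1) / (x2 - x1) = (8) / (35) mod 37 = 33
x3 = s^2 - x1 - x2 mod 37 = 33^2 - 7 - 5 = 4
y3 = s (x1 - x3) - y1 mod 37 = 33 * (7 - 4) - 15 = 10

P + Q = (4, 10)


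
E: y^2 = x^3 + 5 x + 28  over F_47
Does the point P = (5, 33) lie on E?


Check whether y^2 = x^3 + 5 x + 28 (mod 47) for (x, y) = (5, 33).
LHS: y^2 = 33^2 mod 47 = 8
RHS: x^3 + 5 x + 28 = 5^3 + 5*5 + 28 mod 47 = 37
LHS != RHS

No, not on the curve


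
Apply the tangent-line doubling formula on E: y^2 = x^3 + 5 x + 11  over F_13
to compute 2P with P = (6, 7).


Doubling: s = (3 x1^2 + a) / (2 y1)
s = (3*6^2 + 5) / (2*7) mod 13 = 9
x3 = s^2 - 2 x1 mod 13 = 9^2 - 2*6 = 4
y3 = s (x1 - x3) - y1 mod 13 = 9 * (6 - 4) - 7 = 11

2P = (4, 11)


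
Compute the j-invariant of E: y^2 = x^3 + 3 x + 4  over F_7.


Delta = -16(4 a^3 + 27 b^2) mod 7 = 5
-1728 * (4 a)^3 = -1728 * (4*3)^3 mod 7 = 6
j = 6 * 5^(-1) mod 7 = 4

j = 4 (mod 7)


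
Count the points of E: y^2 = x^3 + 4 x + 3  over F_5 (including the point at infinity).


For each x in F_5, count y with y^2 = x^3 + 4 x + 3 mod 5:
  x = 2: RHS = 4, y in [2, 3]  -> 2 point(s)
Affine points: 2. Add the point at infinity: total = 3.

#E(F_5) = 3


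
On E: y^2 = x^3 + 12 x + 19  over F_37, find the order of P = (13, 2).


Compute successive multiples of P until we hit O:
  1P = (13, 2)
  2P = (18, 6)
  3P = (17, 17)
  4P = (28, 25)
  5P = (12, 2)
  6P = (12, 35)
  7P = (28, 12)
  8P = (17, 20)
  ... (continuing to 11P)
  11P = O

ord(P) = 11


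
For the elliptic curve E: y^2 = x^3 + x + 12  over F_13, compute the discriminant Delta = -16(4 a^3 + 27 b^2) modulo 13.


4 a^3 + 27 b^2 = 4*1^3 + 27*12^2 = 4 + 3888 = 3892
Delta = -16 * (3892) = -62272
Delta mod 13 = 11

Delta = 11 (mod 13)


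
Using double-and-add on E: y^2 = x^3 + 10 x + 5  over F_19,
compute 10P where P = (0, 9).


k = 10 = 1010_2 (binary, LSB first: 0101)
Double-and-add from P = (0, 9):
  bit 0 = 0: acc unchanged = O
  bit 1 = 1: acc = O + (5, 3) = (5, 3)
  bit 2 = 0: acc unchanged = (5, 3)
  bit 3 = 1: acc = (5, 3) + (7, 0) = (14, 1)

10P = (14, 1)


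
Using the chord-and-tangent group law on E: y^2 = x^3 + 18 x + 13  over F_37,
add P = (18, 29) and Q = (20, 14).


P != Q, so use the chord formula.
s = (y2 - y1) / (x2 - x1) = (22) / (2) mod 37 = 11
x3 = s^2 - x1 - x2 mod 37 = 11^2 - 18 - 20 = 9
y3 = s (x1 - x3) - y1 mod 37 = 11 * (18 - 9) - 29 = 33

P + Q = (9, 33)


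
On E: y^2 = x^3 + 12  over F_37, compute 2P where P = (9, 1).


Doubling: s = (3 x1^2 + a) / (2 y1)
s = (3*9^2 + 0) / (2*1) mod 37 = 29
x3 = s^2 - 2 x1 mod 37 = 29^2 - 2*9 = 9
y3 = s (x1 - x3) - y1 mod 37 = 29 * (9 - 9) - 1 = 36

2P = (9, 36)


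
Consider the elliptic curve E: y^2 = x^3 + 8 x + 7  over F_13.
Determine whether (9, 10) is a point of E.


Check whether y^2 = x^3 + 8 x + 7 (mod 13) for (x, y) = (9, 10).
LHS: y^2 = 10^2 mod 13 = 9
RHS: x^3 + 8 x + 7 = 9^3 + 8*9 + 7 mod 13 = 2
LHS != RHS

No, not on the curve


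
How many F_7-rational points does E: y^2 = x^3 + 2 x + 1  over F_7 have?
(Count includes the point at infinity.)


For each x in F_7, count y with y^2 = x^3 + 2 x + 1 mod 7:
  x = 0: RHS = 1, y in [1, 6]  -> 2 point(s)
  x = 1: RHS = 4, y in [2, 5]  -> 2 point(s)
Affine points: 4. Add the point at infinity: total = 5.

#E(F_7) = 5


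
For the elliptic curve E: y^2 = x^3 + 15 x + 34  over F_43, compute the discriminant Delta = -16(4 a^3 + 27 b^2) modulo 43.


4 a^3 + 27 b^2 = 4*15^3 + 27*34^2 = 13500 + 31212 = 44712
Delta = -16 * (44712) = -715392
Delta mod 43 = 42

Delta = 42 (mod 43)


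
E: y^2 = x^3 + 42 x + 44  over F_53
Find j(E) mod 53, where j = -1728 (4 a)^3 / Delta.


Delta = -16(4 a^3 + 27 b^2) mod 53 = 1
-1728 * (4 a)^3 = -1728 * (4*42)^3 mod 53 = 45
j = 45 * 1^(-1) mod 53 = 45

j = 45 (mod 53)


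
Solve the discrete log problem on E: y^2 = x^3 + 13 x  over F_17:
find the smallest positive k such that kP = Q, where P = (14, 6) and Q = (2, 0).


Enumerate multiples of P until we hit Q = (2, 0):
  1P = (14, 6)
  2P = (2, 0)
Match found at i = 2.

k = 2


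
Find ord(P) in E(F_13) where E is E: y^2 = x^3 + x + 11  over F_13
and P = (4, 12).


Compute successive multiples of P until we hit O:
  1P = (4, 12)
  2P = (4, 1)
  3P = O

ord(P) = 3


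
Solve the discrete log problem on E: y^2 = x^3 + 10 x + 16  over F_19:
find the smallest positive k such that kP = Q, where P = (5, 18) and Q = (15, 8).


Enumerate multiples of P until we hit Q = (15, 8):
  1P = (5, 18)
  2P = (15, 8)
Match found at i = 2.

k = 2


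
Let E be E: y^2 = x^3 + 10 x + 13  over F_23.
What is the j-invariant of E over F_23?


Delta = -16(4 a^3 + 27 b^2) mod 23 = 3
-1728 * (4 a)^3 = -1728 * (4*10)^3 mod 23 = 4
j = 4 * 3^(-1) mod 23 = 9

j = 9 (mod 23)


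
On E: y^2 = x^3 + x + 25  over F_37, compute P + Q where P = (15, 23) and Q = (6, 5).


P != Q, so use the chord formula.
s = (y2 - y1) / (x2 - x1) = (19) / (28) mod 37 = 2
x3 = s^2 - x1 - x2 mod 37 = 2^2 - 15 - 6 = 20
y3 = s (x1 - x3) - y1 mod 37 = 2 * (15 - 20) - 23 = 4

P + Q = (20, 4)


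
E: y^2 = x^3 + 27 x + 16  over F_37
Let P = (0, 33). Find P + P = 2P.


Doubling: s = (3 x1^2 + a) / (2 y1)
s = (3*0^2 + 27) / (2*33) mod 37 = 29
x3 = s^2 - 2 x1 mod 37 = 29^2 - 2*0 = 27
y3 = s (x1 - x3) - y1 mod 37 = 29 * (0 - 27) - 33 = 35

2P = (27, 35)


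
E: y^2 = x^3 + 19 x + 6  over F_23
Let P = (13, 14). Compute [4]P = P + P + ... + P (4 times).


k = 4 = 100_2 (binary, LSB first: 001)
Double-and-add from P = (13, 14):
  bit 0 = 0: acc unchanged = O
  bit 1 = 0: acc unchanged = O
  bit 2 = 1: acc = O + (13, 14) = (13, 14)

4P = (13, 14)


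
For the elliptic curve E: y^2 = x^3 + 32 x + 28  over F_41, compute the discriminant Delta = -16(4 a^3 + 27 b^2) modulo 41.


4 a^3 + 27 b^2 = 4*32^3 + 27*28^2 = 131072 + 21168 = 152240
Delta = -16 * (152240) = -2435840
Delta mod 41 = 11

Delta = 11 (mod 41)


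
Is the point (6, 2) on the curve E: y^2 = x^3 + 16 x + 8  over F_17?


Check whether y^2 = x^3 + 16 x + 8 (mod 17) for (x, y) = (6, 2).
LHS: y^2 = 2^2 mod 17 = 4
RHS: x^3 + 16 x + 8 = 6^3 + 16*6 + 8 mod 17 = 14
LHS != RHS

No, not on the curve


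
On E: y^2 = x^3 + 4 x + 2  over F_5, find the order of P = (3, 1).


Compute successive multiples of P until we hit O:
  1P = (3, 1)
  2P = (3, 4)
  3P = O

ord(P) = 3


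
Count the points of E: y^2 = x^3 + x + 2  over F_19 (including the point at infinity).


For each x in F_19, count y with y^2 = x^3 + 1 x + 2 mod 19:
  x = 1: RHS = 4, y in [2, 17]  -> 2 point(s)
  x = 8: RHS = 9, y in [3, 16]  -> 2 point(s)
  x = 10: RHS = 5, y in [9, 10]  -> 2 point(s)
  x = 14: RHS = 5, y in [9, 10]  -> 2 point(s)
  x = 17: RHS = 11, y in [7, 12]  -> 2 point(s)
  x = 18: RHS = 0, y in [0]  -> 1 point(s)
Affine points: 11. Add the point at infinity: total = 12.

#E(F_19) = 12


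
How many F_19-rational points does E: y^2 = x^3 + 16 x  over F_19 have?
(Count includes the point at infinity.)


For each x in F_19, count y with y^2 = x^3 + 16 x + 0 mod 19:
  x = 0: RHS = 0, y in [0]  -> 1 point(s)
  x = 1: RHS = 17, y in [6, 13]  -> 2 point(s)
  x = 10: RHS = 1, y in [1, 18]  -> 2 point(s)
  x = 11: RHS = 6, y in [5, 14]  -> 2 point(s)
  x = 12: RHS = 1, y in [1, 18]  -> 2 point(s)
  x = 13: RHS = 11, y in [7, 12]  -> 2 point(s)
  x = 14: RHS = 4, y in [2, 17]  -> 2 point(s)
  x = 15: RHS = 5, y in [9, 10]  -> 2 point(s)
  x = 16: RHS = 1, y in [1, 18]  -> 2 point(s)
  x = 17: RHS = 17, y in [6, 13]  -> 2 point(s)
Affine points: 19. Add the point at infinity: total = 20.

#E(F_19) = 20


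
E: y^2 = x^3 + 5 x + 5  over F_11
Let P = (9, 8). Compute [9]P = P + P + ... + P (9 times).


k = 9 = 1001_2 (binary, LSB first: 1001)
Double-and-add from P = (9, 8):
  bit 0 = 1: acc = O + (9, 8) = (9, 8)
  bit 1 = 0: acc unchanged = (9, 8)
  bit 2 = 0: acc unchanged = (9, 8)
  bit 3 = 1: acc = (9, 8) + (2, 1) = (1, 0)

9P = (1, 0)


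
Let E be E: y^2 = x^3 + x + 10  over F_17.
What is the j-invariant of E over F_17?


Delta = -16(4 a^3 + 27 b^2) mod 17 = 1
-1728 * (4 a)^3 = -1728 * (4*1)^3 mod 17 = 10
j = 10 * 1^(-1) mod 17 = 10

j = 10 (mod 17)


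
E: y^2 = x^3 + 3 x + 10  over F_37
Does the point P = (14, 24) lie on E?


Check whether y^2 = x^3 + 3 x + 10 (mod 37) for (x, y) = (14, 24).
LHS: y^2 = 24^2 mod 37 = 21
RHS: x^3 + 3 x + 10 = 14^3 + 3*14 + 10 mod 37 = 21
LHS = RHS

Yes, on the curve


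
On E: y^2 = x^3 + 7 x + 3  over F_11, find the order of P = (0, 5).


Compute successive multiples of P until we hit O:
  1P = (0, 5)
  2P = (5, 8)
  3P = (9, 5)
  4P = (2, 6)
  5P = (1, 0)
  6P = (2, 5)
  7P = (9, 6)
  8P = (5, 3)
  ... (continuing to 10P)
  10P = O

ord(P) = 10


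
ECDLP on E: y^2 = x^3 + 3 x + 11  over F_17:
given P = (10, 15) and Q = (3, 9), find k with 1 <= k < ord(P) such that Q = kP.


Enumerate multiples of P until we hit Q = (3, 9):
  1P = (10, 15)
  2P = (5, 10)
  3P = (3, 9)
Match found at i = 3.

k = 3


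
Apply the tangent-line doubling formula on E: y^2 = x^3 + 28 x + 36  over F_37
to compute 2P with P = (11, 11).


Doubling: s = (3 x1^2 + a) / (2 y1)
s = (3*11^2 + 28) / (2*11) mod 37 = 6
x3 = s^2 - 2 x1 mod 37 = 6^2 - 2*11 = 14
y3 = s (x1 - x3) - y1 mod 37 = 6 * (11 - 14) - 11 = 8

2P = (14, 8)


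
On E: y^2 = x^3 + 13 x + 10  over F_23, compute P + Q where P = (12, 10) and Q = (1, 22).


P != Q, so use the chord formula.
s = (y2 - y1) / (x2 - x1) = (12) / (12) mod 23 = 1
x3 = s^2 - x1 - x2 mod 23 = 1^2 - 12 - 1 = 11
y3 = s (x1 - x3) - y1 mod 23 = 1 * (12 - 11) - 10 = 14

P + Q = (11, 14)


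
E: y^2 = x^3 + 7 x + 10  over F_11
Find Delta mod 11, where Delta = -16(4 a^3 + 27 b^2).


4 a^3 + 27 b^2 = 4*7^3 + 27*10^2 = 1372 + 2700 = 4072
Delta = -16 * (4072) = -65152
Delta mod 11 = 1

Delta = 1 (mod 11)


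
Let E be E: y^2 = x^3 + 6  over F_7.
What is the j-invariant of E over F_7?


Delta = -16(4 a^3 + 27 b^2) mod 7 = 2
-1728 * (4 a)^3 = -1728 * (4*0)^3 mod 7 = 0
j = 0 * 2^(-1) mod 7 = 0

j = 0 (mod 7)


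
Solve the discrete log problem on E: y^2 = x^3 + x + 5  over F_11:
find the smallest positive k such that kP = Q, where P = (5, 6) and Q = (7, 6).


Enumerate multiples of P until we hit Q = (7, 6):
  1P = (5, 6)
  2P = (2, 2)
  3P = (7, 6)
Match found at i = 3.

k = 3


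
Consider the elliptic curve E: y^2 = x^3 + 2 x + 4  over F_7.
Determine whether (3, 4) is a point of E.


Check whether y^2 = x^3 + 2 x + 4 (mod 7) for (x, y) = (3, 4).
LHS: y^2 = 4^2 mod 7 = 2
RHS: x^3 + 2 x + 4 = 3^3 + 2*3 + 4 mod 7 = 2
LHS = RHS

Yes, on the curve


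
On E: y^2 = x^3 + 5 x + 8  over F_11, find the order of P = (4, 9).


Compute successive multiples of P until we hit O:
  1P = (4, 9)
  2P = (6, 1)
  3P = (6, 10)
  4P = (4, 2)
  5P = O

ord(P) = 5


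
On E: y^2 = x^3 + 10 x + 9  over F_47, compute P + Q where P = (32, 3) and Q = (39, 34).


P != Q, so use the chord formula.
s = (y2 - y1) / (x2 - x1) = (31) / (7) mod 47 = 38
x3 = s^2 - x1 - x2 mod 47 = 38^2 - 32 - 39 = 10
y3 = s (x1 - x3) - y1 mod 47 = 38 * (32 - 10) - 3 = 34

P + Q = (10, 34)


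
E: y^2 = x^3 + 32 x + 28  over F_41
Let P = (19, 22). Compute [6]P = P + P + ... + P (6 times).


k = 6 = 110_2 (binary, LSB first: 011)
Double-and-add from P = (19, 22):
  bit 0 = 0: acc unchanged = O
  bit 1 = 1: acc = O + (1, 26) = (1, 26)
  bit 2 = 1: acc = (1, 26) + (21, 11) = (17, 27)

6P = (17, 27)


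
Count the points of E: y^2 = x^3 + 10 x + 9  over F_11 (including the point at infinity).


For each x in F_11, count y with y^2 = x^3 + 10 x + 9 mod 11:
  x = 0: RHS = 9, y in [3, 8]  -> 2 point(s)
  x = 1: RHS = 9, y in [3, 8]  -> 2 point(s)
  x = 2: RHS = 4, y in [2, 9]  -> 2 point(s)
  x = 3: RHS = 0, y in [0]  -> 1 point(s)
  x = 4: RHS = 3, y in [5, 6]  -> 2 point(s)
  x = 7: RHS = 4, y in [2, 9]  -> 2 point(s)
  x = 9: RHS = 3, y in [5, 6]  -> 2 point(s)
  x = 10: RHS = 9, y in [3, 8]  -> 2 point(s)
Affine points: 15. Add the point at infinity: total = 16.

#E(F_11) = 16


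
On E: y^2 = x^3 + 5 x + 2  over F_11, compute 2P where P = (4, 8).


Doubling: s = (3 x1^2 + a) / (2 y1)
s = (3*4^2 + 5) / (2*8) mod 11 = 4
x3 = s^2 - 2 x1 mod 11 = 4^2 - 2*4 = 8
y3 = s (x1 - x3) - y1 mod 11 = 4 * (4 - 8) - 8 = 9

2P = (8, 9)


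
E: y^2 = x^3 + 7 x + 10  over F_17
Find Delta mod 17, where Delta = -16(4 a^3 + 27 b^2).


4 a^3 + 27 b^2 = 4*7^3 + 27*10^2 = 1372 + 2700 = 4072
Delta = -16 * (4072) = -65152
Delta mod 17 = 9

Delta = 9 (mod 17)


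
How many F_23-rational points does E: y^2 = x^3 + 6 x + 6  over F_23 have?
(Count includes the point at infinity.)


For each x in F_23, count y with y^2 = x^3 + 6 x + 6 mod 23:
  x = 0: RHS = 6, y in [11, 12]  -> 2 point(s)
  x = 1: RHS = 13, y in [6, 17]  -> 2 point(s)
  x = 2: RHS = 3, y in [7, 16]  -> 2 point(s)
  x = 4: RHS = 2, y in [5, 18]  -> 2 point(s)
  x = 5: RHS = 0, y in [0]  -> 1 point(s)
  x = 7: RHS = 0, y in [0]  -> 1 point(s)
  x = 10: RHS = 8, y in [10, 13]  -> 2 point(s)
  x = 11: RHS = 0, y in [0]  -> 1 point(s)
  x = 12: RHS = 12, y in [9, 14]  -> 2 point(s)
  x = 13: RHS = 4, y in [2, 21]  -> 2 point(s)
  x = 16: RHS = 12, y in [9, 14]  -> 2 point(s)
  x = 18: RHS = 12, y in [9, 14]  -> 2 point(s)
  x = 21: RHS = 9, y in [3, 20]  -> 2 point(s)
Affine points: 23. Add the point at infinity: total = 24.

#E(F_23) = 24


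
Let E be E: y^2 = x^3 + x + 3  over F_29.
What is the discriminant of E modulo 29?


4 a^3 + 27 b^2 = 4*1^3 + 27*3^2 = 4 + 243 = 247
Delta = -16 * (247) = -3952
Delta mod 29 = 21

Delta = 21 (mod 29)


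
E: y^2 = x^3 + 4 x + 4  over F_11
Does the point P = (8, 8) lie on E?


Check whether y^2 = x^3 + 4 x + 4 (mod 11) for (x, y) = (8, 8).
LHS: y^2 = 8^2 mod 11 = 9
RHS: x^3 + 4 x + 4 = 8^3 + 4*8 + 4 mod 11 = 9
LHS = RHS

Yes, on the curve


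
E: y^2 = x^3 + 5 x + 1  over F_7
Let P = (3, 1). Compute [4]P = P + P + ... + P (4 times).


k = 4 = 100_2 (binary, LSB first: 001)
Double-and-add from P = (3, 1):
  bit 0 = 0: acc unchanged = O
  bit 1 = 0: acc unchanged = O
  bit 2 = 1: acc = O + (5, 5) = (5, 5)

4P = (5, 5)


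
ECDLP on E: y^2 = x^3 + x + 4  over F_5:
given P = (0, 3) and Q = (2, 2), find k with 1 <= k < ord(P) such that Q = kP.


Enumerate multiples of P until we hit Q = (2, 2):
  1P = (0, 3)
  2P = (1, 1)
  3P = (3, 3)
  4P = (2, 2)
Match found at i = 4.

k = 4


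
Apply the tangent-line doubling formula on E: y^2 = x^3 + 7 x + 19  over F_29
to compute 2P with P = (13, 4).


Doubling: s = (3 x1^2 + a) / (2 y1)
s = (3*13^2 + 7) / (2*4) mod 29 = 28
x3 = s^2 - 2 x1 mod 29 = 28^2 - 2*13 = 4
y3 = s (x1 - x3) - y1 mod 29 = 28 * (13 - 4) - 4 = 16

2P = (4, 16)


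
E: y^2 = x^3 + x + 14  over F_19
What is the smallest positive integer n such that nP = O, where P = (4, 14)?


Compute successive multiples of P until we hit O:
  1P = (4, 14)
  2P = (1, 15)
  3P = (12, 14)
  4P = (3, 5)
  5P = (17, 2)
  6P = (2, 9)
  7P = (5, 12)
  8P = (14, 6)
  ... (continuing to 25P)
  25P = O

ord(P) = 25


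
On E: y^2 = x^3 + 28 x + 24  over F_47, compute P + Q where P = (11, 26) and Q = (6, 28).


P != Q, so use the chord formula.
s = (y2 - y1) / (x2 - x1) = (2) / (42) mod 47 = 9
x3 = s^2 - x1 - x2 mod 47 = 9^2 - 11 - 6 = 17
y3 = s (x1 - x3) - y1 mod 47 = 9 * (11 - 17) - 26 = 14

P + Q = (17, 14)


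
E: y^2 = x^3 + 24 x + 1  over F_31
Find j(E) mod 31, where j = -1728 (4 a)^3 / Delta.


Delta = -16(4 a^3 + 27 b^2) mod 31 = 6
-1728 * (4 a)^3 = -1728 * (4*24)^3 mod 31 = 30
j = 30 * 6^(-1) mod 31 = 5

j = 5 (mod 31)


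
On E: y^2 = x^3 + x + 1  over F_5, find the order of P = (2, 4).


Compute successive multiples of P until we hit O:
  1P = (2, 4)
  2P = (2, 1)
  3P = O

ord(P) = 3


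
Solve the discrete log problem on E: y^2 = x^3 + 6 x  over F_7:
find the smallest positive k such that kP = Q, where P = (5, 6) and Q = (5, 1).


Enumerate multiples of P until we hit Q = (5, 1):
  1P = (5, 6)
  2P = (1, 0)
  3P = (5, 1)
Match found at i = 3.

k = 3


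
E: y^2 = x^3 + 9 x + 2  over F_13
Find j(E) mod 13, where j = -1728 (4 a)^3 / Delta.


Delta = -16(4 a^3 + 27 b^2) mod 13 = 2
-1728 * (4 a)^3 = -1728 * (4*9)^3 mod 13 = 12
j = 12 * 2^(-1) mod 13 = 6

j = 6 (mod 13)


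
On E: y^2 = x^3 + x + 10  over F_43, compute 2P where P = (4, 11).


Doubling: s = (3 x1^2 + a) / (2 y1)
s = (3*4^2 + 1) / (2*11) mod 43 = 12
x3 = s^2 - 2 x1 mod 43 = 12^2 - 2*4 = 7
y3 = s (x1 - x3) - y1 mod 43 = 12 * (4 - 7) - 11 = 39

2P = (7, 39)


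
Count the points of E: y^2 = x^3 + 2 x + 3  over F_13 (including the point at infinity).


For each x in F_13, count y with y^2 = x^3 + 2 x + 3 mod 13:
  x = 0: RHS = 3, y in [4, 9]  -> 2 point(s)
  x = 3: RHS = 10, y in [6, 7]  -> 2 point(s)
  x = 4: RHS = 10, y in [6, 7]  -> 2 point(s)
  x = 6: RHS = 10, y in [6, 7]  -> 2 point(s)
  x = 7: RHS = 9, y in [3, 10]  -> 2 point(s)
  x = 9: RHS = 9, y in [3, 10]  -> 2 point(s)
  x = 10: RHS = 9, y in [3, 10]  -> 2 point(s)
  x = 11: RHS = 4, y in [2, 11]  -> 2 point(s)
  x = 12: RHS = 0, y in [0]  -> 1 point(s)
Affine points: 17. Add the point at infinity: total = 18.

#E(F_13) = 18


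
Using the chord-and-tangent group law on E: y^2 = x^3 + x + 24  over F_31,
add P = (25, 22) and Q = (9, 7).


P != Q, so use the chord formula.
s = (y2 - y1) / (x2 - x1) = (16) / (15) mod 31 = 30
x3 = s^2 - x1 - x2 mod 31 = 30^2 - 25 - 9 = 29
y3 = s (x1 - x3) - y1 mod 31 = 30 * (25 - 29) - 22 = 13

P + Q = (29, 13)


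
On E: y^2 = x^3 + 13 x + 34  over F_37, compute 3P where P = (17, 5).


k = 3 = 11_2 (binary, LSB first: 11)
Double-and-add from P = (17, 5):
  bit 0 = 1: acc = O + (17, 5) = (17, 5)
  bit 1 = 1: acc = (17, 5) + (14, 0) = (17, 32)

3P = (17, 32)


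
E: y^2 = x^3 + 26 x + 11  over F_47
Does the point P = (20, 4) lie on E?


Check whether y^2 = x^3 + 26 x + 11 (mod 47) for (x, y) = (20, 4).
LHS: y^2 = 4^2 mod 47 = 16
RHS: x^3 + 26 x + 11 = 20^3 + 26*20 + 11 mod 47 = 24
LHS != RHS

No, not on the curve


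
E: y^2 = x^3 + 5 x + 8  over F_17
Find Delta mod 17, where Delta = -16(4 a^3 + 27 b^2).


4 a^3 + 27 b^2 = 4*5^3 + 27*8^2 = 500 + 1728 = 2228
Delta = -16 * (2228) = -35648
Delta mod 17 = 1

Delta = 1 (mod 17)


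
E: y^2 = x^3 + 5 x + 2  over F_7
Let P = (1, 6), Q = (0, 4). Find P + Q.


P != Q, so use the chord formula.
s = (y2 - y1) / (x2 - x1) = (5) / (6) mod 7 = 2
x3 = s^2 - x1 - x2 mod 7 = 2^2 - 1 - 0 = 3
y3 = s (x1 - x3) - y1 mod 7 = 2 * (1 - 3) - 6 = 4

P + Q = (3, 4)


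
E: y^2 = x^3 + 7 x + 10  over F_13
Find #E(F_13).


For each x in F_13, count y with y^2 = x^3 + 7 x + 10 mod 13:
  x = 0: RHS = 10, y in [6, 7]  -> 2 point(s)
  x = 5: RHS = 1, y in [1, 12]  -> 2 point(s)
  x = 7: RHS = 12, y in [5, 8]  -> 2 point(s)
  x = 9: RHS = 9, y in [3, 10]  -> 2 point(s)
  x = 10: RHS = 1, y in [1, 12]  -> 2 point(s)
  x = 11: RHS = 1, y in [1, 12]  -> 2 point(s)
Affine points: 12. Add the point at infinity: total = 13.

#E(F_13) = 13


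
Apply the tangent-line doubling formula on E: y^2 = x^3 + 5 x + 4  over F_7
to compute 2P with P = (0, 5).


Doubling: s = (3 x1^2 + a) / (2 y1)
s = (3*0^2 + 5) / (2*5) mod 7 = 4
x3 = s^2 - 2 x1 mod 7 = 4^2 - 2*0 = 2
y3 = s (x1 - x3) - y1 mod 7 = 4 * (0 - 2) - 5 = 1

2P = (2, 1)


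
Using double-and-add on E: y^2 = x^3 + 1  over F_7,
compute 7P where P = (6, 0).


k = 7 = 111_2 (binary, LSB first: 111)
Double-and-add from P = (6, 0):
  bit 0 = 1: acc = O + (6, 0) = (6, 0)
  bit 1 = 1: acc = (6, 0) + O = (6, 0)
  bit 2 = 1: acc = (6, 0) + O = (6, 0)

7P = (6, 0)


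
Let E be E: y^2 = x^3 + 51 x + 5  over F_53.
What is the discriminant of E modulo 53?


4 a^3 + 27 b^2 = 4*51^3 + 27*5^2 = 530604 + 675 = 531279
Delta = -16 * (531279) = -8500464
Delta mod 53 = 47

Delta = 47 (mod 53)


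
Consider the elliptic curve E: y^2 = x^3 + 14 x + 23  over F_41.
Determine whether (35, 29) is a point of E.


Check whether y^2 = x^3 + 14 x + 23 (mod 41) for (x, y) = (35, 29).
LHS: y^2 = 29^2 mod 41 = 21
RHS: x^3 + 14 x + 23 = 35^3 + 14*35 + 23 mod 41 = 10
LHS != RHS

No, not on the curve


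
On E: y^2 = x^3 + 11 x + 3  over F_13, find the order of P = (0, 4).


Compute successive multiples of P until we hit O:
  1P = (0, 4)
  2P = (9, 8)
  3P = (5, 1)
  4P = (12, 11)
  5P = (11, 8)
  6P = (6, 8)
  7P = (6, 5)
  8P = (11, 5)
  ... (continuing to 13P)
  13P = O

ord(P) = 13


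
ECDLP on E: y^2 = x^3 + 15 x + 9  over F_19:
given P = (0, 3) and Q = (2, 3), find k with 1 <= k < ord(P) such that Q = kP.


Enumerate multiples of P until we hit Q = (2, 3):
  1P = (0, 3)
  2P = (11, 17)
  3P = (17, 3)
  4P = (2, 16)
  5P = (7, 18)
  6P = (10, 0)
  7P = (7, 1)
  8P = (2, 3)
Match found at i = 8.

k = 8


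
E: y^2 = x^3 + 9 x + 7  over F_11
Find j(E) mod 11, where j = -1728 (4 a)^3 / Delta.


Delta = -16(4 a^3 + 27 b^2) mod 11 = 2
-1728 * (4 a)^3 = -1728 * (4*9)^3 mod 11 = 6
j = 6 * 2^(-1) mod 11 = 3

j = 3 (mod 11)


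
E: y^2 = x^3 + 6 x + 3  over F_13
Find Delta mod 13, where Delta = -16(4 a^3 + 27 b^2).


4 a^3 + 27 b^2 = 4*6^3 + 27*3^2 = 864 + 243 = 1107
Delta = -16 * (1107) = -17712
Delta mod 13 = 7

Delta = 7 (mod 13)


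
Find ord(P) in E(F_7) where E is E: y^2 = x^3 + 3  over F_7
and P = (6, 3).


Compute successive multiples of P until we hit O:
  1P = (6, 3)
  2P = (4, 5)
  3P = (5, 3)
  4P = (3, 4)
  5P = (2, 5)
  6P = (1, 5)
  7P = (1, 2)
  8P = (2, 2)
  ... (continuing to 13P)
  13P = O

ord(P) = 13


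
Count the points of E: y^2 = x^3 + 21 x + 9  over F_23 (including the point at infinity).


For each x in F_23, count y with y^2 = x^3 + 21 x + 9 mod 23:
  x = 0: RHS = 9, y in [3, 20]  -> 2 point(s)
  x = 1: RHS = 8, y in [10, 13]  -> 2 point(s)
  x = 2: RHS = 13, y in [6, 17]  -> 2 point(s)
  x = 5: RHS = 9, y in [3, 20]  -> 2 point(s)
  x = 6: RHS = 6, y in [11, 12]  -> 2 point(s)
  x = 7: RHS = 16, y in [4, 19]  -> 2 point(s)
  x = 10: RHS = 0, y in [0]  -> 1 point(s)
  x = 13: RHS = 18, y in [8, 15]  -> 2 point(s)
  x = 16: RHS = 2, y in [5, 18]  -> 2 point(s)
  x = 17: RHS = 12, y in [9, 14]  -> 2 point(s)
  x = 18: RHS = 9, y in [3, 20]  -> 2 point(s)
Affine points: 21. Add the point at infinity: total = 22.

#E(F_23) = 22


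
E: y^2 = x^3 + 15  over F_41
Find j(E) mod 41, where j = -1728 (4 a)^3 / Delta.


Delta = -16(4 a^3 + 27 b^2) mod 41 = 11
-1728 * (4 a)^3 = -1728 * (4*0)^3 mod 41 = 0
j = 0 * 11^(-1) mod 41 = 0

j = 0 (mod 41)


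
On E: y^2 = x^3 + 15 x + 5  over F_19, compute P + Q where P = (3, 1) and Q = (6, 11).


P != Q, so use the chord formula.
s = (y2 - y1) / (x2 - x1) = (10) / (3) mod 19 = 16
x3 = s^2 - x1 - x2 mod 19 = 16^2 - 3 - 6 = 0
y3 = s (x1 - x3) - y1 mod 19 = 16 * (3 - 0) - 1 = 9

P + Q = (0, 9)


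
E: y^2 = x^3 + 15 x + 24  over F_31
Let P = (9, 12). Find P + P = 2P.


Doubling: s = (3 x1^2 + a) / (2 y1)
s = (3*9^2 + 15) / (2*12) mod 31 = 3
x3 = s^2 - 2 x1 mod 31 = 3^2 - 2*9 = 22
y3 = s (x1 - x3) - y1 mod 31 = 3 * (9 - 22) - 12 = 11

2P = (22, 11)


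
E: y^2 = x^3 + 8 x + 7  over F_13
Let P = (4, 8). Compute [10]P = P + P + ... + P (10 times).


k = 10 = 1010_2 (binary, LSB first: 0101)
Double-and-add from P = (4, 8):
  bit 0 = 0: acc unchanged = O
  bit 1 = 1: acc = O + (1, 9) = (1, 9)
  bit 2 = 0: acc unchanged = (1, 9)
  bit 3 = 1: acc = (1, 9) + (11, 10) = (4, 5)

10P = (4, 5)


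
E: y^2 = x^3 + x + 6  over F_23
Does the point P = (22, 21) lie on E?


Check whether y^2 = x^3 + 1 x + 6 (mod 23) for (x, y) = (22, 21).
LHS: y^2 = 21^2 mod 23 = 4
RHS: x^3 + 1 x + 6 = 22^3 + 1*22 + 6 mod 23 = 4
LHS = RHS

Yes, on the curve


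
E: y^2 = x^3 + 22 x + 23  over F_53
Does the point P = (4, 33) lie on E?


Check whether y^2 = x^3 + 22 x + 23 (mod 53) for (x, y) = (4, 33).
LHS: y^2 = 33^2 mod 53 = 29
RHS: x^3 + 22 x + 23 = 4^3 + 22*4 + 23 mod 53 = 16
LHS != RHS

No, not on the curve


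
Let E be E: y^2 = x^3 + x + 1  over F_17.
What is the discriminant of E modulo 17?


4 a^3 + 27 b^2 = 4*1^3 + 27*1^2 = 4 + 27 = 31
Delta = -16 * (31) = -496
Delta mod 17 = 14

Delta = 14 (mod 17)


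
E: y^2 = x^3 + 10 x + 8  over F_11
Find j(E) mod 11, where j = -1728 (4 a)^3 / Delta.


Delta = -16(4 a^3 + 27 b^2) mod 11 = 4
-1728 * (4 a)^3 = -1728 * (4*10)^3 mod 11 = 9
j = 9 * 4^(-1) mod 11 = 5

j = 5 (mod 11)


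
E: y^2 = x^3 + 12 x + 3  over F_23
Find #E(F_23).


For each x in F_23, count y with y^2 = x^3 + 12 x + 3 mod 23:
  x = 0: RHS = 3, y in [7, 16]  -> 2 point(s)
  x = 1: RHS = 16, y in [4, 19]  -> 2 point(s)
  x = 2: RHS = 12, y in [9, 14]  -> 2 point(s)
  x = 4: RHS = 0, y in [0]  -> 1 point(s)
  x = 5: RHS = 4, y in [2, 21]  -> 2 point(s)
  x = 7: RHS = 16, y in [4, 19]  -> 2 point(s)
  x = 8: RHS = 13, y in [6, 17]  -> 2 point(s)
  x = 9: RHS = 12, y in [9, 14]  -> 2 point(s)
  x = 12: RHS = 12, y in [9, 14]  -> 2 point(s)
  x = 15: RHS = 16, y in [4, 19]  -> 2 point(s)
  x = 16: RHS = 13, y in [6, 17]  -> 2 point(s)
  x = 18: RHS = 2, y in [5, 18]  -> 2 point(s)
  x = 19: RHS = 6, y in [11, 12]  -> 2 point(s)
  x = 20: RHS = 9, y in [3, 20]  -> 2 point(s)
  x = 22: RHS = 13, y in [6, 17]  -> 2 point(s)
Affine points: 29. Add the point at infinity: total = 30.

#E(F_23) = 30


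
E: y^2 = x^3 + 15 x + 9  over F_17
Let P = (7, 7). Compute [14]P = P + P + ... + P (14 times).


k = 14 = 1110_2 (binary, LSB first: 0111)
Double-and-add from P = (7, 7):
  bit 0 = 0: acc unchanged = O
  bit 1 = 1: acc = O + (12, 8) = (12, 8)
  bit 2 = 1: acc = (12, 8) + (1, 5) = (0, 3)
  bit 3 = 1: acc = (0, 3) + (6, 3) = (11, 14)

14P = (11, 14)


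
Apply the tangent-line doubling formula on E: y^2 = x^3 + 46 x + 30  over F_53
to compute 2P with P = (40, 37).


Doubling: s = (3 x1^2 + a) / (2 y1)
s = (3*40^2 + 46) / (2*37) mod 53 = 44
x3 = s^2 - 2 x1 mod 53 = 44^2 - 2*40 = 1
y3 = s (x1 - x3) - y1 mod 53 = 44 * (40 - 1) - 37 = 36

2P = (1, 36)


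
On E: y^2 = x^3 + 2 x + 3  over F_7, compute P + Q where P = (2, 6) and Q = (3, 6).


P != Q, so use the chord formula.
s = (y2 - y1) / (x2 - x1) = (0) / (1) mod 7 = 0
x3 = s^2 - x1 - x2 mod 7 = 0^2 - 2 - 3 = 2
y3 = s (x1 - x3) - y1 mod 7 = 0 * (2 - 2) - 6 = 1

P + Q = (2, 1)


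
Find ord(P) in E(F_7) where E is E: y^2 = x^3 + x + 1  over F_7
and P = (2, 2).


Compute successive multiples of P until we hit O:
  1P = (2, 2)
  2P = (0, 1)
  3P = (0, 6)
  4P = (2, 5)
  5P = O

ord(P) = 5


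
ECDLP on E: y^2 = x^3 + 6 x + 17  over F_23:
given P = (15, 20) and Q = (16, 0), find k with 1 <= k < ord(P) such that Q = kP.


Enumerate multiples of P until we hit Q = (16, 0):
  1P = (15, 20)
  2P = (1, 1)
  3P = (16, 0)
Match found at i = 3.

k = 3


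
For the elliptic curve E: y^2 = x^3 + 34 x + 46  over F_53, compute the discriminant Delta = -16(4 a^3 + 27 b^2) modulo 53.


4 a^3 + 27 b^2 = 4*34^3 + 27*46^2 = 157216 + 57132 = 214348
Delta = -16 * (214348) = -3429568
Delta mod 53 = 9

Delta = 9 (mod 53)


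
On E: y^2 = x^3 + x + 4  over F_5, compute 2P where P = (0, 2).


Doubling: s = (3 x1^2 + a) / (2 y1)
s = (3*0^2 + 1) / (2*2) mod 5 = 4
x3 = s^2 - 2 x1 mod 5 = 4^2 - 2*0 = 1
y3 = s (x1 - x3) - y1 mod 5 = 4 * (0 - 1) - 2 = 4

2P = (1, 4)


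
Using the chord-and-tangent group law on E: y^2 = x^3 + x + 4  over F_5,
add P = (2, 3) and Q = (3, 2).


P != Q, so use the chord formula.
s = (y2 - y1) / (x2 - x1) = (4) / (1) mod 5 = 4
x3 = s^2 - x1 - x2 mod 5 = 4^2 - 2 - 3 = 1
y3 = s (x1 - x3) - y1 mod 5 = 4 * (2 - 1) - 3 = 1

P + Q = (1, 1)


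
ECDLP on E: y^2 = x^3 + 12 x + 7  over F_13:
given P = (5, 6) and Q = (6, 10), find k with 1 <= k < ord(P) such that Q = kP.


Enumerate multiples of P until we hit Q = (6, 10):
  1P = (5, 6)
  2P = (6, 3)
  3P = (11, 12)
  4P = (11, 1)
  5P = (6, 10)
Match found at i = 5.

k = 5


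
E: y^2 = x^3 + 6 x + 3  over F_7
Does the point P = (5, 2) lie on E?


Check whether y^2 = x^3 + 6 x + 3 (mod 7) for (x, y) = (5, 2).
LHS: y^2 = 2^2 mod 7 = 4
RHS: x^3 + 6 x + 3 = 5^3 + 6*5 + 3 mod 7 = 4
LHS = RHS

Yes, on the curve


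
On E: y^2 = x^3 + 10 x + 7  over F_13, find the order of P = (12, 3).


Compute successive multiples of P until we hit O:
  1P = (12, 3)
  2P = (2, 10)
  3P = (3, 5)
  4P = (8, 12)
  5P = (7, 2)
  6P = (6, 6)
  7P = (5, 0)
  8P = (6, 7)
  ... (continuing to 14P)
  14P = O

ord(P) = 14


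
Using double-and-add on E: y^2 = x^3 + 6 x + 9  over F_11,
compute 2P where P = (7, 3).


k = 2 = 10_2 (binary, LSB first: 01)
Double-and-add from P = (7, 3):
  bit 0 = 0: acc unchanged = O
  bit 1 = 1: acc = O + (1, 7) = (1, 7)

2P = (1, 7)


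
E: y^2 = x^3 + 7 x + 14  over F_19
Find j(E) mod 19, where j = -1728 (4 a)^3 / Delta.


Delta = -16(4 a^3 + 27 b^2) mod 19 = 4
-1728 * (4 a)^3 = -1728 * (4*7)^3 mod 19 = 7
j = 7 * 4^(-1) mod 19 = 16

j = 16 (mod 19)


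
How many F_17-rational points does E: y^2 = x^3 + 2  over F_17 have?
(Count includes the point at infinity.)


For each x in F_17, count y with y^2 = x^3 + 0 x + 2 mod 17:
  x = 0: RHS = 2, y in [6, 11]  -> 2 point(s)
  x = 4: RHS = 15, y in [7, 10]  -> 2 point(s)
  x = 5: RHS = 8, y in [5, 12]  -> 2 point(s)
  x = 8: RHS = 4, y in [2, 15]  -> 2 point(s)
  x = 9: RHS = 0, y in [0]  -> 1 point(s)
  x = 10: RHS = 16, y in [4, 13]  -> 2 point(s)
  x = 12: RHS = 13, y in [8, 9]  -> 2 point(s)
  x = 14: RHS = 9, y in [3, 14]  -> 2 point(s)
  x = 16: RHS = 1, y in [1, 16]  -> 2 point(s)
Affine points: 17. Add the point at infinity: total = 18.

#E(F_17) = 18


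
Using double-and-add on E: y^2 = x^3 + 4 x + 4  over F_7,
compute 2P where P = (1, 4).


k = 2 = 10_2 (binary, LSB first: 01)
Double-and-add from P = (1, 4):
  bit 0 = 0: acc unchanged = O
  bit 1 = 1: acc = O + (5, 3) = (5, 3)

2P = (5, 3)


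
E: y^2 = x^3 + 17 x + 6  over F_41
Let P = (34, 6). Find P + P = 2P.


Doubling: s = (3 x1^2 + a) / (2 y1)
s = (3*34^2 + 17) / (2*6) mod 41 = 0
x3 = s^2 - 2 x1 mod 41 = 0^2 - 2*34 = 14
y3 = s (x1 - x3) - y1 mod 41 = 0 * (34 - 14) - 6 = 35

2P = (14, 35)


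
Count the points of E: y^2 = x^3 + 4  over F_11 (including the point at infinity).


For each x in F_11, count y with y^2 = x^3 + 0 x + 4 mod 11:
  x = 0: RHS = 4, y in [2, 9]  -> 2 point(s)
  x = 1: RHS = 5, y in [4, 7]  -> 2 point(s)
  x = 2: RHS = 1, y in [1, 10]  -> 2 point(s)
  x = 3: RHS = 9, y in [3, 8]  -> 2 point(s)
  x = 6: RHS = 0, y in [0]  -> 1 point(s)
  x = 10: RHS = 3, y in [5, 6]  -> 2 point(s)
Affine points: 11. Add the point at infinity: total = 12.

#E(F_11) = 12


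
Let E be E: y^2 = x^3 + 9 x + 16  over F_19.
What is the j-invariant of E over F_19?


Delta = -16(4 a^3 + 27 b^2) mod 19 = 15
-1728 * (4 a)^3 = -1728 * (4*9)^3 mod 19 = 11
j = 11 * 15^(-1) mod 19 = 2

j = 2 (mod 19)
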